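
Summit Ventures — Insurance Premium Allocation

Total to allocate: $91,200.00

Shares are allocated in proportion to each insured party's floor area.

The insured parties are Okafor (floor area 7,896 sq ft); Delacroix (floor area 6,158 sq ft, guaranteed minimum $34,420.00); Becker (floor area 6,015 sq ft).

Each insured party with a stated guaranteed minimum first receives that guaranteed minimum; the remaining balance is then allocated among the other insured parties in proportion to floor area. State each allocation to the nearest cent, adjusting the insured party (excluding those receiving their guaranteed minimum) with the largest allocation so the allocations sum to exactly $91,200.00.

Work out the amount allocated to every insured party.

Guaranteed amounts: Delacroix $34,420.00. Remaining pool $56,780.00.
Remaining pool split over remaining floor area 13,911: Okafor 32,228.8031 → $32,228.80; Becker 24,551.1969 → $24,551.20.

Okafor: $32,228.80 · Delacroix: $34,420.00 · Becker: $24,551.20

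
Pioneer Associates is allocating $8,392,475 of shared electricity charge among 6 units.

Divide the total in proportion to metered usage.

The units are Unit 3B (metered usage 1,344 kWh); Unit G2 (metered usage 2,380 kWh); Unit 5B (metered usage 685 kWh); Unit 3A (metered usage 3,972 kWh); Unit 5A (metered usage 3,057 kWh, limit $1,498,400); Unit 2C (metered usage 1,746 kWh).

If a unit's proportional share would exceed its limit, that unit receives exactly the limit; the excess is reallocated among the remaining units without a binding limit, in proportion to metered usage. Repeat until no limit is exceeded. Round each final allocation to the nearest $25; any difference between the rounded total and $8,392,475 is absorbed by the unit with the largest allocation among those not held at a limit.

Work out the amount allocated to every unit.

Unit 3B: $914,950 · Unit G2: $1,620,225 · Unit 5B: $466,325 · Unit 3A: $2,703,975 · Unit 5A: $1,498,400 · Unit 2C: $1,188,600

Sum of metered usage: 13,184.
Pro-rata shares before constraints: Unit 3B 855,543.57; Unit G2 1,515,025.07; Unit 5B 436,047.13; Unit 3A 2,528,436.79; Unit 5A 1,945,979.68; Unit 2C 1,111,442.76.
Capped: Unit 5A ($1,498,400); balance $6,894,075 reallocated over remaining metered usage 10,127.
Shares after redistribution: Unit 3B 914,943.89 → $914,950; Unit G2 1,620,213.14 → $1,620,225; Unit 5B 466,321.85 → $466,325; Unit 3A 2,703,985.97 → $2,703,975; Unit 2C 1,188,610.15 → $1,188,600.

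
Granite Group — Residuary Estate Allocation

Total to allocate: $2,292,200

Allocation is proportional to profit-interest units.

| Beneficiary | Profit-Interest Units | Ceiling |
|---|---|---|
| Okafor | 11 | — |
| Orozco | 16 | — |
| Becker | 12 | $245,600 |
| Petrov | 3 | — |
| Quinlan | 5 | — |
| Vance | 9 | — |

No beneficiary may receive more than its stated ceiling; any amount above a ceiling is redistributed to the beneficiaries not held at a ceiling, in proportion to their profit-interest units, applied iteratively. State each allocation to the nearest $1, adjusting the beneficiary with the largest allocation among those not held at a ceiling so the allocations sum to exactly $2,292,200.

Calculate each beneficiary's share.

Total profit-interest units = 56.
Pro-rata shares before constraints: Okafor 450,253.57; Orozco 654,914.29; Becker 491,185.71; Petrov 122,796.43; Quinlan 204,660.71; Vance 368,389.29.
Cap binds for Becker ($245,600); residual $2,046,600 reallocated over remaining profit-interest units 44.
Remaining shares: Okafor 511,650.00 → $511,650; Orozco 744,218.18 → $744,218; Petrov 139,540.91 → $139,541; Quinlan 232,568.18 → $232,568; Vance 418,622.73 → $418,623.

Okafor: $511,650; Orozco: $744,218; Becker: $245,600; Petrov: $139,541; Quinlan: $232,568; Vance: $418,623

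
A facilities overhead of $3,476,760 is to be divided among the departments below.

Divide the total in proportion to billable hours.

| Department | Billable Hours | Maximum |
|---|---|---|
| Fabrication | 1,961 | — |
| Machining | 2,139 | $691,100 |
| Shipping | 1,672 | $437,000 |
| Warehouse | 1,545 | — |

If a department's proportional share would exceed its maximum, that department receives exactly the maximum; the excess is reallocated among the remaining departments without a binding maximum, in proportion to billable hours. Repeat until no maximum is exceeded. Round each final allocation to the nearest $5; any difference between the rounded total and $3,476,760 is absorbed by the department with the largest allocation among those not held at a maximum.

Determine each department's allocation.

Fabrication: $1,313,670; Machining: $691,100; Shipping: $437,000; Warehouse: $1,034,990

Billable hours total: 7,317.
Proportional shares (ignoring caps): Fabrication 931,792.59; Machining 1,016,371.41; Shipping 794,470.78; Warehouse 734,125.22.
Cap binds for Machining ($691,100), Shipping ($437,000); residual $2,348,660 reallocated over remaining billable hours 3,506.
Remaining shares: Fabrication 1,313,668.64 → $1,313,670; Warehouse 1,034,991.36 → $1,034,990.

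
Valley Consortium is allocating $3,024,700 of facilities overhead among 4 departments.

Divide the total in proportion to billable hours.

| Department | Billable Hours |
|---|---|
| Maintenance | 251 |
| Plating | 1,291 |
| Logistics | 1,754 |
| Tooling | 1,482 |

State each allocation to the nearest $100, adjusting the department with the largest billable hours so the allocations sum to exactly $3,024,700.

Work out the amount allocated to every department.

Combined billable hours = 251 + 1,291 + 1,754 + 1,482 = 4,778.
Raw shares: Maintenance 158,894.87; Plating 817,264.06; Logistics 1,110,364.96; Tooling 938,176.10.
At nearest $100: Maintenance $158,900; Plating $817,300; Logistics $1,110,400; Tooling $938,200. Sum = $3,024,800.
Difference $3,024,700 − $3,024,800 = −$100 applied to largest billable hours (Logistics): Logistics becomes $1,110,300.

Maintenance: $158,900 · Plating: $817,300 · Logistics: $1,110,300 · Tooling: $938,200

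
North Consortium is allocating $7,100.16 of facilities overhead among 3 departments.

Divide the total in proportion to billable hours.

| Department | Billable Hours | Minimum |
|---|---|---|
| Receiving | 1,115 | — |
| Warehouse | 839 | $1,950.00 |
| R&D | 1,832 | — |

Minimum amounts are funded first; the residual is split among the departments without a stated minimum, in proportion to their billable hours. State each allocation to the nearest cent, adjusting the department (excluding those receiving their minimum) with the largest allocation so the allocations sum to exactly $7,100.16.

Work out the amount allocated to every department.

Receiving: $1,948.57; Warehouse: $1,950.00; R&D: $3,201.59

Minimums first: Warehouse $1,950.00. Balance $5,150.16.
Balance split over remaining billable hours 2,947: Receiving 1,948.5675 → $1,948.57; R&D 3,201.5925 → $3,201.59.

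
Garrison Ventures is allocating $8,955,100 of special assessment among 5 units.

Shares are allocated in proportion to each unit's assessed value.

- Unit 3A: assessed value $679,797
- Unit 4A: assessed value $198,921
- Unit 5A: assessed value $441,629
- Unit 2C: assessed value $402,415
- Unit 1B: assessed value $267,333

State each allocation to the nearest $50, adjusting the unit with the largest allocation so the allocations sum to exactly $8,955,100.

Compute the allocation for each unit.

Unit 3A: $3,059,000 | Unit 4A: $895,100 | Unit 5A: $1,987,250 | Unit 2C: $1,810,800 | Unit 1B: $1,202,950

Total assessed value = 1,990,095.
Proportional shares: Unit 3A 679,797/1,990,095 × $8,955,100 = 3,058,974.63; Unit 4A 198,921/1,990,095 × $8,955,100 = 895,111.76; Unit 5A 441,629/1,990,095 × $8,955,100 = 1,987,257.82; Unit 2C 402,415/1,990,095 × $8,955,100 = 1,810,801.28; Unit 1B 267,333/1,990,095 × $8,955,100 = 1,202,954.51.
After rounding ($50): Unit 3A $3,058,950; Unit 4A $895,100; Unit 5A $1,987,250; Unit 2C $1,810,800; Unit 1B $1,202,950. Sum = $8,955,050.
Difference $8,955,100 − $8,955,050 = +$50 applied to largest allocation (Unit 3A): Unit 3A becomes $3,059,000.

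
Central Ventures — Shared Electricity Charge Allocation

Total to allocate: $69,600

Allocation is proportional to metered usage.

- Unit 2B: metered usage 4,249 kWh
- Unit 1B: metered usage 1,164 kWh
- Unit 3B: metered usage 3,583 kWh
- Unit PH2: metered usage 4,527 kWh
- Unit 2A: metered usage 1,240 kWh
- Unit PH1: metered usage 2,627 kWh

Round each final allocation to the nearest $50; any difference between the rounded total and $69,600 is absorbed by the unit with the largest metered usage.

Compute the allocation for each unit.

Unit 2B: $17,000; Unit 1B: $4,650; Unit 3B: $14,350; Unit PH2: $18,150; Unit 2A: $4,950; Unit PH1: $10,500

Sum of metered usage: 17,390.
Proportional shares: Unit 2B 4,249/17,390 × $69,600 = 17,005.77; Unit 1B 1,164/17,390 × $69,600 = 4,658.68; Unit 3B 3,583/17,390 × $69,600 = 14,340.24; Unit PH2 4,527/17,390 × $69,600 = 18,118.41; Unit 2A 1,240/17,390 × $69,600 = 4,962.85; Unit PH1 2,627/17,390 × $69,600 = 10,514.04.
After rounding ($50): Unit 2B $17,000; Unit 1B $4,650; Unit 3B $14,350; Unit PH2 $18,100; Unit 2A $4,950; Unit PH1 $10,500. Sum = $69,550.
Difference $69,600 − $69,550 = +$50 applied to largest metered usage (Unit PH2): Unit PH2 becomes $18,150.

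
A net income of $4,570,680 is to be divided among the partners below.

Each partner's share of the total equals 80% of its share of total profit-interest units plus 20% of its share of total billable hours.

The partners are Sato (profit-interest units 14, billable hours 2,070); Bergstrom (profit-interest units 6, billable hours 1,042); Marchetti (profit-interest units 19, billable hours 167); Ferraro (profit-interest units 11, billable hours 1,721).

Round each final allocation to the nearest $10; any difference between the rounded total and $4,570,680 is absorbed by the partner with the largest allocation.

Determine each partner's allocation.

Sato: $1,402,280; Bergstrom: $629,290; Marchetti: $1,420,020; Ferraro: $1,119,090

Totals — profit-interest units 50, billable hours 5,000.
Blended shares (80% profit-interest units + 20% billable hours): Sato 0.3068; Bergstrom 0.1377; Marchetti 0.3107; Ferraro 0.2448.
Unrounded shares: Sato 1,402,284.62; Bergstrom 629,291.22; Marchetti 1,420,018.86; Ferraro 1,119,085.29.
After rounding ($10): Sato $1,402,280; Bergstrom $629,290; Marchetti $1,420,020; Ferraro $1,119,090. Sum = $4,570,680.
No rounding difference to absorb.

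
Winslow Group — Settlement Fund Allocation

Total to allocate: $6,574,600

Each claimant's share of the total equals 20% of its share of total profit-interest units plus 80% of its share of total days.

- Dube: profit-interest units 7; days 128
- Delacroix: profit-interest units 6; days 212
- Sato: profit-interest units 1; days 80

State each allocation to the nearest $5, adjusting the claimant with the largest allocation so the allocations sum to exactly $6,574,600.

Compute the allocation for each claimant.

Profit-interest units total 14; days total 420.
Composite weights (20% profit-interest units + 80% days): Dube 0.3438; Delacroix 0.4895; Sato 0.1667.
Pro-rata amounts: Dube 2,260,410.10; Delacroix 3,218,423.24; Sato 1,095,766.67.
Rounded to nearest $5: Dube $2,260,410; Delacroix $3,218,425; Sato $1,095,765. Sum = $6,574,600.
Rounded total matches; no reconciliation needed.

Dube: $2,260,410; Delacroix: $3,218,425; Sato: $1,095,765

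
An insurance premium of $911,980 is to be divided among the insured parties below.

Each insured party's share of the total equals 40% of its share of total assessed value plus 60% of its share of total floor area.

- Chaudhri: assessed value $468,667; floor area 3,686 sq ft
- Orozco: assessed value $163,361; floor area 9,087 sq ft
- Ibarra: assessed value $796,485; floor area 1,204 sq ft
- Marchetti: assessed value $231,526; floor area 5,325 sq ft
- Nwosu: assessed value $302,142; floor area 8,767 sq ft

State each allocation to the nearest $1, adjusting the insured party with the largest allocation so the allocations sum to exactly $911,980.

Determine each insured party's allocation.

Totals — assessed value 1,962,181, floor area 28,069.
Combined weights (40% assessed value + 60% floor area): Chaudhri 0.1743; Orozco 0.2275; Ibarra 0.1881; Marchetti 0.1610; Nwosu 0.2490.
Proportional shares: Chaudhri 158,986.90; Orozco 207,516.20; Ibarra 171,546.96; Marchetti 146,850.96; Nwosu 227,078.98.
At nearest $1: Chaudhri $158,987; Orozco $207,516; Ibarra $171,547; Marchetti $146,851; Nwosu $227,079. Sum = $911,980.
Sum already equals the total — no adjustment.

Chaudhri: $158,987 | Orozco: $207,516 | Ibarra: $171,547 | Marchetti: $146,851 | Nwosu: $227,079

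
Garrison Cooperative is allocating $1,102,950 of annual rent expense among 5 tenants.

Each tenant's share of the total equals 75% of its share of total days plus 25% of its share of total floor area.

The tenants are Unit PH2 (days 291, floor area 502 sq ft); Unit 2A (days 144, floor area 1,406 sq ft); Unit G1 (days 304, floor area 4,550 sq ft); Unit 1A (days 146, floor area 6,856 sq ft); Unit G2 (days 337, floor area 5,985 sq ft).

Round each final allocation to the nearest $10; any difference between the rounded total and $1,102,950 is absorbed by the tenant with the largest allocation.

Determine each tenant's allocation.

Totals — days 1,222, floor area 19,299.
Composite weights (75% days + 25% floor area): Unit PH2 0.1851; Unit 2A 0.1066; Unit G1 0.2455; Unit 1A 0.1784; Unit G2 0.2844.
Unrounded shares: Unit PH2 204,160.00; Unit 2A 117,566.84; Unit G1 270,796.57; Unit 1A 196,788.44; Unit G2 313,638.15.
At nearest $10: Unit PH2 $204,160; Unit 2A $117,570; Unit G1 $270,800; Unit 1A $196,790; Unit G2 $313,640. Sum = $1,102,960.
Difference $1,102,950 − $1,102,960 = −$10 applied to largest allocation (Unit G2): Unit G2 becomes $313,630.

Unit PH2: $204,160 | Unit 2A: $117,570 | Unit G1: $270,800 | Unit 1A: $196,790 | Unit G2: $313,630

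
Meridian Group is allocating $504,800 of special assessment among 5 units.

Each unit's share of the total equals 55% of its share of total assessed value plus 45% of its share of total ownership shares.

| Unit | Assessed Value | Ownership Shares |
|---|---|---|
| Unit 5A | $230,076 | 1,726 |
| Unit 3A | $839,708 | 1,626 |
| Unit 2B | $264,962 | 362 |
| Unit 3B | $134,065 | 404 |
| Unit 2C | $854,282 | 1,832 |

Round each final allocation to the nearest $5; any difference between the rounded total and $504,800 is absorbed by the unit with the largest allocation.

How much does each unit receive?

Unit 5A: $93,395 | Unit 3A: $162,435 | Unit 2B: $45,485 | Unit 3B: $31,445 | Unit 2C: $172,040

Totals — assessed value 2,323,093, ownership shares 5,950.
Composite weights (55% assessed value + 45% ownership shares): Unit 5A 0.1850; Unit 3A 0.3218; Unit 2B 0.0901; Unit 3B 0.0623; Unit 2C 0.3408.
Pro-rata amounts: Unit 5A 93,392.58; Unit 3A 162,433.76; Unit 2B 45,486.92; Unit 3B 31,446.49; Unit 2C 172,040.25.
Rounded to nearest $5: Unit 5A $93,395; Unit 3A $162,435; Unit 2B $45,485; Unit 3B $31,445; Unit 2C $172,040. Sum = $504,800.
No rounding difference to absorb.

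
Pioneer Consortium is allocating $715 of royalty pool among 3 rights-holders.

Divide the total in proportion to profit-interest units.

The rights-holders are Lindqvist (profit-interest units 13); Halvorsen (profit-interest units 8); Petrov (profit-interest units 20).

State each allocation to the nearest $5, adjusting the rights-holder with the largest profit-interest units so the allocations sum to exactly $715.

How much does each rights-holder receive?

Lindqvist: $225 | Halvorsen: $140 | Petrov: $350

Total profit-interest units = 13 + 8 + 20 = 41.
Raw shares: Lindqvist 226.71; Halvorsen 139.51; Petrov 348.78.
At nearest $5: Lindqvist $225; Halvorsen $140; Petrov $350. Sum = $715.
Sum already equals the total — no adjustment.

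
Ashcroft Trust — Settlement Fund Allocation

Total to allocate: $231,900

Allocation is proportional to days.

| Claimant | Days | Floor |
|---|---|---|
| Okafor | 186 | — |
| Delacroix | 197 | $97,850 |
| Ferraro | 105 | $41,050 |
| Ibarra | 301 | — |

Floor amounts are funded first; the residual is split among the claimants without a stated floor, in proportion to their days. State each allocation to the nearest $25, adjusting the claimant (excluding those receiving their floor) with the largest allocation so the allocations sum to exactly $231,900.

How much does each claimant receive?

Fund the minimums — Delacroix $97,850; Ferraro $41,050. Remaining pool $93,000.
Remaining pool split over remaining days 487: Okafor 35,519.51 → $35,525; Ibarra 57,480.49 → $57,475.

Okafor: $35,525; Delacroix: $97,850; Ferraro: $41,050; Ibarra: $57,475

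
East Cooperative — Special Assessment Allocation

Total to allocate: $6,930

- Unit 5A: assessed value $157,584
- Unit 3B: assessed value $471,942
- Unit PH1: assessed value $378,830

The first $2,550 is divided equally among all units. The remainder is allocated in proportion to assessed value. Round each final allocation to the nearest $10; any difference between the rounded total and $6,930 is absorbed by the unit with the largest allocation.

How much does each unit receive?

Unit 5A: $1,530; Unit 3B: $2,900; Unit PH1: $2,500

First tranche $2,550 split equally: $850 each.
Remainder $4,380 by assessed value (total 1,008,356): Unit 5A 684.50 → $680; Unit 3B 2,049.98 → $2,050; Unit PH1 1,645.53 → $1,650.
Totals: Unit 5A $850 + $680 = $1,530; Unit 3B $850 + $2,050 = $2,900; Unit PH1 $850 + $1,650 = $2,500.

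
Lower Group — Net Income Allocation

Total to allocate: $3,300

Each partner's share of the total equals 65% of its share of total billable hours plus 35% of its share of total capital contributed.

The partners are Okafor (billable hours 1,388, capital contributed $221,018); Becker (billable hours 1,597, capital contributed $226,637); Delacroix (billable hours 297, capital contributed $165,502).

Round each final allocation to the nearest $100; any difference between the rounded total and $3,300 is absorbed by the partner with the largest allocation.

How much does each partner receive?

Totals — billable hours 3,282, capital contributed 613,157.
Composite weights (65% billable hours + 35% capital contributed): Okafor 0.4011; Becker 0.4457; Delacroix 0.1533.
Raw shares: Okafor 1,323.48; Becker 1,470.66; Delacroix 505.86.
Rounded to nearest $100: Okafor $1,300; Becker $1,500; Delacroix $500. Sum = $3,300.
Rounded total matches; no reconciliation needed.

Okafor: $1,300; Becker: $1,500; Delacroix: $500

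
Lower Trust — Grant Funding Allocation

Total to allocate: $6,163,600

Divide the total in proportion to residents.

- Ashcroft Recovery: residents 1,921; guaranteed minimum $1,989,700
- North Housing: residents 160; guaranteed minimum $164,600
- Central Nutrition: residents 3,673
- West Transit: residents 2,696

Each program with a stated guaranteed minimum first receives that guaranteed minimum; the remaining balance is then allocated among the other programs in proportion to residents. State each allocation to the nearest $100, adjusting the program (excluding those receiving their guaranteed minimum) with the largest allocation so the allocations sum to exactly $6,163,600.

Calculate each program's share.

Minimums first: Ashcroft Recovery $1,989,700; North Housing $164,600. Residual $4,009,300.
Residual split over remaining residents 6,369: Central Nutrition 2,312,161.86 → $2,312,200; West Transit 1,697,138.14 → $1,697,100.

Ashcroft Recovery: $1,989,700; North Housing: $164,600; Central Nutrition: $2,312,200; West Transit: $1,697,100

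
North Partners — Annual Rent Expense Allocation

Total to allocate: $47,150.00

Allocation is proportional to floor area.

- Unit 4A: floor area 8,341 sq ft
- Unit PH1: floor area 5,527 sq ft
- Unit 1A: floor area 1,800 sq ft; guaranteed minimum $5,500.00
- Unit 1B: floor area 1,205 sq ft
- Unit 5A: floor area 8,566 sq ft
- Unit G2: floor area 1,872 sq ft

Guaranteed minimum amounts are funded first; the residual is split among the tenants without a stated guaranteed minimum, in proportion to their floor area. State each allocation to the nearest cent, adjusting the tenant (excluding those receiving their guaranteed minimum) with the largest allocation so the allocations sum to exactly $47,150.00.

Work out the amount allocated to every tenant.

Unit 4A: $13,617.76; Unit PH1: $9,023.54; Unit 1A: $5,500.00; Unit 1B: $1,967.32; Unit 5A: $13,985.10; Unit G2: $3,056.28

Guaranteed amounts: Unit 1A $5,500.00. Remaining pool $41,650.00.
Remaining pool split over remaining floor area 25,511: Unit 4A 13,617.7590 → $13,617.76; Unit PH1 9,023.5408 → $9,023.54; Unit 1B 1,967.3180 → $1,967.32; Unit 5A 13,985.1005 → $13,985.10; Unit G2 3,056.2816 → $3,056.28.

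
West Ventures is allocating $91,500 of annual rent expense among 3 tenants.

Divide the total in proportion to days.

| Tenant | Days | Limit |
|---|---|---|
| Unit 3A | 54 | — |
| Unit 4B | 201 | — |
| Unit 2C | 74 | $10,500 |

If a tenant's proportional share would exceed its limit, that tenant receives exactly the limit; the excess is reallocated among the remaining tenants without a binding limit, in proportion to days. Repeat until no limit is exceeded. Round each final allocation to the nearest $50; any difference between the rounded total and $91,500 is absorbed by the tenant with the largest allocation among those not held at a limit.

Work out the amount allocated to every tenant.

Total days = 329.
Unconstrained shares: Unit 3A 15,018.24; Unit 4B 55,901.22; Unit 2C 20,580.55.
Held at cap: Unit 2C ($10,500); balance $81,000 reallocated over remaining days 255.
Redistributed shares: Unit 3A 17,152.94 → $17,150; Unit 4B 63,847.06 → $63,850.

Unit 3A: $17,150; Unit 4B: $63,850; Unit 2C: $10,500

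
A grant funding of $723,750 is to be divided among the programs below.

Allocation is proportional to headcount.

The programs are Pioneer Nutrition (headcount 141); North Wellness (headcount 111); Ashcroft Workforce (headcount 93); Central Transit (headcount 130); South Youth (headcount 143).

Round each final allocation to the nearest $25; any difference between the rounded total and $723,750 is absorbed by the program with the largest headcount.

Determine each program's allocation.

Pioneer Nutrition: $165,125 · North Wellness: $130,000 · Ashcroft Workforce: $108,925 · Central Transit: $152,250 · South Youth: $167,450

Combined headcount = 141 + 111 + 93 + 130 + 143 = 618.
Proportional shares: Pioneer Nutrition 165,127.43; North Wellness 129,993.93; Ashcroft Workforce 108,913.83; Central Transit 152,245.15; South Youth 167,469.66.
At nearest $25: Pioneer Nutrition $165,125; North Wellness $130,000; Ashcroft Workforce $108,925; Central Transit $152,250; South Youth $167,475. Sum = $723,775.
Difference $723,750 − $723,775 = −$25 applied to largest headcount (South Youth): South Youth becomes $167,450.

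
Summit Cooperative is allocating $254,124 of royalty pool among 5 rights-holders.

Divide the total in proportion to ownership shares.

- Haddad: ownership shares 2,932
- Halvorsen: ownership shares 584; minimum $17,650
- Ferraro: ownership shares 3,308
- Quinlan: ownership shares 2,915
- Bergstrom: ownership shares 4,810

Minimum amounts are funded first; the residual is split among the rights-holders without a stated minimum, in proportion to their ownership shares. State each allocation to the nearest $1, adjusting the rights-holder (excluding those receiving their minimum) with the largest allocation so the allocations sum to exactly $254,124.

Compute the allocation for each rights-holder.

Haddad: $49,649; Halvorsen: $17,650; Ferraro: $56,015; Quinlan: $49,361; Bergstrom: $81,449

Minimums first: Halvorsen $17,650. Remaining pool $236,474.
Remaining pool split over remaining ownership shares 13,965: Haddad 49,648.53 → $49,649; Ferraro 56,015.47 → $56,015; Quinlan 49,360.67 → $49,361; Bergstrom 81,449.33 → $81,449.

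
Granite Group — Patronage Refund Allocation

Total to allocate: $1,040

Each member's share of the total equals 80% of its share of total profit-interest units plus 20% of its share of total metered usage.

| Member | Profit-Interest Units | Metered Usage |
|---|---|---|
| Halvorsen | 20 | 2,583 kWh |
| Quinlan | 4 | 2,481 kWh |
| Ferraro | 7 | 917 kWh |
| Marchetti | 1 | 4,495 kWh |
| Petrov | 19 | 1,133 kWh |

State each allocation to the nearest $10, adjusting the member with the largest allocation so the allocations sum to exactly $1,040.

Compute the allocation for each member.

Totals — profit-interest units 51, metered usage 11,609.
Composite weights (80% profit-interest units + 20% metered usage): Halvorsen 0.3582; Quinlan 0.1055; Ferraro 0.1256; Marchetti 0.0931; Petrov 0.3176.
Pro-rata amounts: Halvorsen 372.55; Quinlan 109.71; Ferraro 130.63; Marchetti 96.85; Petrov 330.26.
Rounded to nearest $10: Halvorsen $370; Quinlan $110; Ferraro $130; Marchetti $100; Petrov $330. Sum = $1,040.
Sum already equals the total — no adjustment.

Halvorsen: $370; Quinlan: $110; Ferraro: $130; Marchetti: $100; Petrov: $330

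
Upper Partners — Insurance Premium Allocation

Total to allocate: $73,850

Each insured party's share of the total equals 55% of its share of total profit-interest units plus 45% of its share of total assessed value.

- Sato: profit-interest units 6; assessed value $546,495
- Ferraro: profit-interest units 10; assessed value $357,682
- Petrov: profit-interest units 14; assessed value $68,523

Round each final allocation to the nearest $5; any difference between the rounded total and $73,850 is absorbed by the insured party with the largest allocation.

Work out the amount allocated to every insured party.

Profit-interest units total 30; assessed value total 972,700.
Blended shares (55% profit-interest units + 45% assessed value): Sato 0.3628; Ferraro 0.3488; Petrov 0.2884.
Unrounded shares: Sato 26,794.62; Ferraro 25,759.45; Petrov 21,295.94.
After rounding ($5): Sato $26,795; Ferraro $25,760; Petrov $21,295. Sum = $73,850.
Rounded total matches; no reconciliation needed.

Sato: $26,795; Ferraro: $25,760; Petrov: $21,295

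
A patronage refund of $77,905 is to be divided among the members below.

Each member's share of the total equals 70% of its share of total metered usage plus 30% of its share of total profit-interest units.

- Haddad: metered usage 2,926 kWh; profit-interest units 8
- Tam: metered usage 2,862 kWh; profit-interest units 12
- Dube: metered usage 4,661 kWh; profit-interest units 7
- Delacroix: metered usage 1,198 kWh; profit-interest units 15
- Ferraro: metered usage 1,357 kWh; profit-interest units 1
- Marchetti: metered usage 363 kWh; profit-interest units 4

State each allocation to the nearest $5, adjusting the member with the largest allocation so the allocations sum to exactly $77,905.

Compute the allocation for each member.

Haddad: $15,915; Tam: $17,645; Dube: $22,495; Delacroix: $12,345; Ferraro: $6,035; Marchetti: $3,470

Metered usage total 13,367; profit-interest units total 47.
Blended shares (70% metered usage + 30% profit-interest units): Haddad 0.2043; Tam 0.2265; Dube 0.2888; Delacroix 0.1585; Ferraro 0.0774; Marchetti 0.0445.
Pro-rata amounts: Haddad 15,915.36; Tam 17,643.33; Dube 22,496.40; Delacroix 12,346.48; Ferraro 6,033.43; Marchetti 3,470.00.
At nearest $5: Haddad $15,915; Tam $17,645; Dube $22,495; Delacroix $12,345; Ferraro $6,035; Marchetti $3,470. Sum = $77,905.
Sum already equals the total — no adjustment.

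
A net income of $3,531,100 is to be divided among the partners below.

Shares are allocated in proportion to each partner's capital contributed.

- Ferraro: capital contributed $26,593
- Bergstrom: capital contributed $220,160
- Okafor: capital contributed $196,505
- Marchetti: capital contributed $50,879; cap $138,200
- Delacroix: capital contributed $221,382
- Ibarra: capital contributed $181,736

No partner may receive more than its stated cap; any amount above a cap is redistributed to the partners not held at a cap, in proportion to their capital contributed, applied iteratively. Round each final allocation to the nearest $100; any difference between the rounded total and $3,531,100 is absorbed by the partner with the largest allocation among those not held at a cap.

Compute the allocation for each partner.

Sum of capital contributed: 897,255.
Unconstrained shares: Ferraro 104,655.36; Bergstrom 866,428.13; Okafor 773,335.12; Marchetti 200,231.64; Delacroix 871,237.25; Ibarra 715,212.50.
Held at cap: Marchetti ($138,200); balance $3,392,900 reallocated over remaining capital contributed 846,376.
Shares after redistribution: Ferraro 106,604.38 → $106,600; Bergstrom 882,563.85 → $882,600; Okafor 787,737.15 → $787,700; Delacroix 887,462.53 → $887,500; Ibarra 728,532.09 → $728,500.

Ferraro: $106,600 · Bergstrom: $882,600 · Okafor: $787,700 · Marchetti: $138,200 · Delacroix: $887,500 · Ibarra: $728,500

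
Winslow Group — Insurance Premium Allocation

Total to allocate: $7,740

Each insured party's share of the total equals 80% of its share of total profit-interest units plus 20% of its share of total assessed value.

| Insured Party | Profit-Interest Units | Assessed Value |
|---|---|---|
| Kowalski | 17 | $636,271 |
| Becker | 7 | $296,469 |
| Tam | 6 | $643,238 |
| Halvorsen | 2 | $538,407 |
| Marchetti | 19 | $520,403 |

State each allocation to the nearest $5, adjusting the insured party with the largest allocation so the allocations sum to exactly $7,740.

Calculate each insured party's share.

Totals — profit-interest units 51, assessed value 2,634,788.
Composite weights (80% profit-interest units + 20% assessed value): Kowalski 0.3150; Becker 0.1323; Tam 0.1429; Halvorsen 0.0722; Marchetti 0.3375.
Proportional shares: Kowalski 2,437.82; Becker 1,024.06; Tam 1,106.39; Halvorsen 559.15; Marchetti 2,612.57.
After rounding ($5): Kowalski $2,440; Becker $1,025; Tam $1,105; Halvorsen $560; Marchetti $2,615. Sum = $7,745.
Difference $7,740 − $7,745 = −$5 applied to largest allocation (Marchetti): Marchetti becomes $2,610.

Kowalski: $2,440 · Becker: $1,025 · Tam: $1,105 · Halvorsen: $560 · Marchetti: $2,610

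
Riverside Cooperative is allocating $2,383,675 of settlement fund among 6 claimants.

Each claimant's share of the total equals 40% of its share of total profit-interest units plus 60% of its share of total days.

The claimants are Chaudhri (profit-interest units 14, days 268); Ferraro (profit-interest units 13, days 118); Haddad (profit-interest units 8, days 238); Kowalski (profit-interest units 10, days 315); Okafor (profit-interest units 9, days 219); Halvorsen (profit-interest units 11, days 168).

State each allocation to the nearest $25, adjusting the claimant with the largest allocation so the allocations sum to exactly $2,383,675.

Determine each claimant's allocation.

Profit-interest units total 65; days total 1,326.
Composite weights (40% profit-interest units + 60% days): Chaudhri 0.2074; Ferraro 0.1334; Haddad 0.1569; Kowalski 0.2041; Okafor 0.1545; Halvorsen 0.1437.
Pro-rata amounts: Chaudhri 494,423.81; Ferraro 317,967.14; Haddad 374,053.62; Kowalski 486,442.27; Okafor 368,229.25; Halvorsen 342,558.90.
After rounding ($25): Chaudhri $494,425; Ferraro $317,975; Haddad $374,050; Kowalski $486,450; Okafor $368,225; Halvorsen $342,550. Sum = $2,383,675.
Sum already equals the total — no adjustment.

Chaudhri: $494,425 | Ferraro: $317,975 | Haddad: $374,050 | Kowalski: $486,450 | Okafor: $368,225 | Halvorsen: $342,550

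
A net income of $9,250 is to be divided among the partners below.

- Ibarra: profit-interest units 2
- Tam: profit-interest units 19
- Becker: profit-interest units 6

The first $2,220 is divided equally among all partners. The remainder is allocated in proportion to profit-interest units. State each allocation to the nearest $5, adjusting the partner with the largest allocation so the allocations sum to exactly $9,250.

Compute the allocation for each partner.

$2,220 shared equally gives $740 per partner.
Remainder $7,030 by profit-interest units (total 27): Ibarra 520.74 → $520; Tam 4,947.04 → $4,945; Becker 1,562.22 → $1,560.
Rounding difference +$5 on remainder applied to Tam.
Totals: Ibarra $740 + $520 = $1,260; Tam $740 + $4,950 = $5,690; Becker $740 + $1,560 = $2,300.

Ibarra: $1,260; Tam: $5,690; Becker: $2,300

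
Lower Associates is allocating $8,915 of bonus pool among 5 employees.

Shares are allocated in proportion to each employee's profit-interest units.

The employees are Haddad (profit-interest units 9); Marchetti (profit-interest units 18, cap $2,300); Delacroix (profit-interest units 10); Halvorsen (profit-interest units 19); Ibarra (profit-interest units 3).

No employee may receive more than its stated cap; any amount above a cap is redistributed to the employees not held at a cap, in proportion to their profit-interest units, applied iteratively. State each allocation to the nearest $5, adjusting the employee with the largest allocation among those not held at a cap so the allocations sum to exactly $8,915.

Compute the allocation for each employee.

Haddad: $1,450; Marchetti: $2,300; Delacroix: $1,615; Halvorsen: $3,065; Ibarra: $485

Sum of profit-interest units: 59.
Proportional shares (ignoring caps): Haddad 1,359.92; Marchetti 2,719.83; Delacroix 1,511.02; Halvorsen 2,870.93; Ibarra 453.31.
Cap binds for Marchetti ($2,300); residual $6,615 reallocated over remaining profit-interest units 41.
Remaining shares: Haddad 1,452.07 → $1,450; Delacroix 1,613.41 → $1,615; Halvorsen 3,065.49 → $3,065; Ibarra 484.02 → $485.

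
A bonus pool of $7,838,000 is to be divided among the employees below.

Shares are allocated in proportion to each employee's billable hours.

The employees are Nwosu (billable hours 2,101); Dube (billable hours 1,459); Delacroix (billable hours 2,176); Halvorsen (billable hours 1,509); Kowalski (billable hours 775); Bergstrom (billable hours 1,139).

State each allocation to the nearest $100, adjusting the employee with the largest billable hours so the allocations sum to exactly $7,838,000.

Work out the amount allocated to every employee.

Nwosu: $1,798,000 | Dube: $1,248,600 | Delacroix: $1,862,100 | Halvorsen: $1,291,400 | Kowalski: $663,200 | Bergstrom: $974,700

Billable hours total: 9,159.
Raw shares: Nwosu 2,101/9,159 × $7,838,000 = 1,797,973.36; Dube 1,459/9,159 × $7,838,000 = 1,248,568.84; Delacroix 2,176/9,159 × $7,838,000 = 1,862,156.13; Halvorsen 1,509/9,159 × $7,838,000 = 1,291,357.35; Kowalski 775/9,159 × $7,838,000 = 663,221.97; Bergstrom 1,139/9,159 × $7,838,000 = 974,722.35.
At nearest $100: Nwosu $1,798,000; Dube $1,248,600; Delacroix $1,862,200; Halvorsen $1,291,400; Kowalski $663,200; Bergstrom $974,700. Sum = $7,838,100.
Difference $7,838,000 − $7,838,100 = −$100 applied to largest billable hours (Delacroix): Delacroix becomes $1,862,100.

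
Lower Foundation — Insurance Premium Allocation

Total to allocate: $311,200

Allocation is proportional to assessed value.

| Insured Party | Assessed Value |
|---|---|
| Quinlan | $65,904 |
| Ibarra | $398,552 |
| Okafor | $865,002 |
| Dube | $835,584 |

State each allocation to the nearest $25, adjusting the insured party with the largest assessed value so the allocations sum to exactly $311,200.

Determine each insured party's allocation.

Assessed value total: 2,165,042.
Unrounded shares: Quinlan 65,904/2,165,042 × $311,200 = 9,472.95; Ibarra 398,552/2,165,042 × $311,200 = 57,287.29; Okafor 865,002/2,165,042 × $311,200 = 124,334.13; Dube 835,584/2,165,042 × $311,200 = 120,105.63.
Rounded to nearest $25: Quinlan $9,475; Ibarra $57,275; Okafor $124,325; Dube $120,100. Sum = $311,175.
Difference $311,200 − $311,175 = +$25 applied to largest assessed value (Okafor): Okafor becomes $124,350.

Quinlan: $9,475 · Ibarra: $57,275 · Okafor: $124,350 · Dube: $120,100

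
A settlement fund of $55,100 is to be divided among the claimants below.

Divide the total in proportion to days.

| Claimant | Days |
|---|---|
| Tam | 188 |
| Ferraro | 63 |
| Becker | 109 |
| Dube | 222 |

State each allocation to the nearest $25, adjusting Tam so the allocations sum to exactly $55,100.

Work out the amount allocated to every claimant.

Tam: $17,775 · Ferraro: $5,975 · Becker: $10,325 · Dube: $21,025

Combined days = 582.
Unrounded shares: Tam 188/582 × $55,100 = 17,798.63; Ferraro 63/582 × $55,100 = 5,964.43; Becker 109/582 × $55,100 = 10,319.42; Dube 222/582 × $55,100 = 21,017.53.
Rounded to nearest $25: Tam $17,800; Ferraro $5,975; Becker $10,325; Dube $21,025. Sum = $55,125.
Difference $55,100 − $55,125 = −$25 applied to Tam: Tam becomes $17,775.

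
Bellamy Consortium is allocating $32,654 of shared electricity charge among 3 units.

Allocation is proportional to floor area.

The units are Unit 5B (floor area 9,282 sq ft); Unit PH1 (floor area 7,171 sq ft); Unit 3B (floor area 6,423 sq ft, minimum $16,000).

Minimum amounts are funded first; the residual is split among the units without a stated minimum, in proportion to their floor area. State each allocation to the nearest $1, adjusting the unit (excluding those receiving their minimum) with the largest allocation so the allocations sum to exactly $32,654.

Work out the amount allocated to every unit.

Unit 5B: $9,395 · Unit PH1: $7,259 · Unit 3B: $16,000

Minimums first: Unit 3B $16,000. Balance $16,654.
Balance split over remaining floor area 16,453: Unit 5B 9,395.39 → $9,395; Unit PH1 7,258.61 → $7,259.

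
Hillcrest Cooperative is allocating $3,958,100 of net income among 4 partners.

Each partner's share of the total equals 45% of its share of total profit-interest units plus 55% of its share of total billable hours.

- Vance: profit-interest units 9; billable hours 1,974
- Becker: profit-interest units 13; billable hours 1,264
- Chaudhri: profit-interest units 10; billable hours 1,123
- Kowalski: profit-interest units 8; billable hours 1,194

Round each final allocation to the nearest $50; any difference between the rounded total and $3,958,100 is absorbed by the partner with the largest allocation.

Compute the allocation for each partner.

Vance: $1,174,350 | Becker: $1,074,200 | Chaudhri: $885,400 | Kowalski: $824,150

Profit-interest units total 40; billable hours total 5,555.
Combined weights (45% profit-interest units + 55% billable hours): Vance 0.2967; Becker 0.2714; Chaudhri 0.2237; Kowalski 0.2082.
Pro-rata amounts: Vance 1,174,350.63; Becker 1,074,222.46; Chaudhri 885,379.94; Kowalski 824,146.96.
At nearest $50: Vance $1,174,350; Becker $1,074,200; Chaudhri $885,400; Kowalski $824,150. Sum = $3,958,100.
Rounded total matches; no reconciliation needed.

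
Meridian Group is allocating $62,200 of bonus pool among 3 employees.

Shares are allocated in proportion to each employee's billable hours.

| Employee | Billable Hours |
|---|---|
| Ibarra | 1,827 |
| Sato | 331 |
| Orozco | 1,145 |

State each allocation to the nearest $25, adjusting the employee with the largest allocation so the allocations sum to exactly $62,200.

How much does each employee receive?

Sum of billable hours: 3,303.
Unrounded shares: Ibarra 1,827/3,303 × $62,200 = 34,404.90; Sato 331/3,303 × $62,200 = 6,233.18; Orozco 1,145/3,303 × $62,200 = 21,561.91.
After rounding ($25): Ibarra $34,400; Sato $6,225; Orozco $21,550. Sum = $62,175.
Difference $62,200 − $62,175 = +$25 applied to largest allocation (Ibarra): Ibarra becomes $34,425.

Ibarra: $34,425 | Sato: $6,225 | Orozco: $21,550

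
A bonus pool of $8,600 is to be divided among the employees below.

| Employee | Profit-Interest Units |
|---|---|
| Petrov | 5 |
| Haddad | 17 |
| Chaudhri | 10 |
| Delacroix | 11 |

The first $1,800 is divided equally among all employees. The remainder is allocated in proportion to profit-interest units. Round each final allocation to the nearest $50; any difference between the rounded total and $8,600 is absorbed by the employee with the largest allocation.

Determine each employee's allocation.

$1,800 shared equally gives $450 per employee.
Remainder $6,800 by profit-interest units (total 43): Petrov 790.70 → $800; Haddad 2,688.37 → $2,700; Chaudhri 1,581.40 → $1,600; Delacroix 1,739.53 → $1,750.
Rounding difference −$50 on remainder applied to Haddad.
Totals: Petrov $450 + $800 = $1,250; Haddad $450 + $2,650 = $3,100; Chaudhri $450 + $1,600 = $2,050; Delacroix $450 + $1,750 = $2,200.

Petrov: $1,250 · Haddad: $3,100 · Chaudhri: $2,050 · Delacroix: $2,200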